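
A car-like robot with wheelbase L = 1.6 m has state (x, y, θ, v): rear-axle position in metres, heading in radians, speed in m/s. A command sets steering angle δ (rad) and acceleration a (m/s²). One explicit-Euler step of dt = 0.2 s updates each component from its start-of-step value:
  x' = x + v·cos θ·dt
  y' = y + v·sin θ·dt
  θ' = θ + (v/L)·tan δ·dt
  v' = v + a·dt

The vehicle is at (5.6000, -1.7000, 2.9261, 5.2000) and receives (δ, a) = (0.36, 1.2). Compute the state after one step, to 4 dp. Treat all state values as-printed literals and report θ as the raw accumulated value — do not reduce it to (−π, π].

x' = 5.6000 + 5.2000·cos(2.9261)·0.2 = 4.5841
y' = -1.7000 + 5.2000·sin(2.9261)·0.2 = -1.4776
θ' = 2.9261 + (5.2000/1.6)·tan(0.36)·0.2 = 3.1708
v' = 5.2000 + 1.2000·0.2 = 5.4400

(4.5841, -1.4776, 3.1708, 5.4400)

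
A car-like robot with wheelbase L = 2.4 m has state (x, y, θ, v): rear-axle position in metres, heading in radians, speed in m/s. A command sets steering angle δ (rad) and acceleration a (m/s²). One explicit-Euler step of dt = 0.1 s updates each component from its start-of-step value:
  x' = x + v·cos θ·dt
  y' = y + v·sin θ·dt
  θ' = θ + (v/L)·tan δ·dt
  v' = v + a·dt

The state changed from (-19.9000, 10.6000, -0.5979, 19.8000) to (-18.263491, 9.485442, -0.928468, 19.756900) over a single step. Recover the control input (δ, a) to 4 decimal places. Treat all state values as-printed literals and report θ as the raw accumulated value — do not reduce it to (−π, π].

a = (v'−v)/dt = (-0.043100)/0.1 = -0.4310
Δθ = θ'−θ = -0.330568;  (v·dt/L) = 19.8000·0.1/2.4 = 0.825000
tan δ = Δθ·L/(v·dt) = -0.400688  →  δ = -0.3811

δ = -0.3811, a = -0.4310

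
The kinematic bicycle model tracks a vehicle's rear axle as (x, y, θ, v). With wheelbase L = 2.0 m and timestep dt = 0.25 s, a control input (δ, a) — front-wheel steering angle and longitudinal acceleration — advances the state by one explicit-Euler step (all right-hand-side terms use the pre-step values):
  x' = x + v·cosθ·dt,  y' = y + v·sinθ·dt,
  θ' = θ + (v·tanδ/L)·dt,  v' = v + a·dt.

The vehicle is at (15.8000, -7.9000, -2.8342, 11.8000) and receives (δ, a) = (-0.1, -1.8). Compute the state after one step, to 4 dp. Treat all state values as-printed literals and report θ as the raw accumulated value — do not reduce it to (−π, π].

(12.9883, -8.7926, -2.9822, 11.3500)

x' = 15.8000 + 11.8000·cos(-2.8342)·0.25 = 12.9883
y' = -7.9000 + 11.8000·sin(-2.8342)·0.25 = -8.7926
θ' = -2.8342 + (11.8000/2.0)·tan(-0.1)·0.25 = -2.9822
v' = 11.8000 − 1.8000·0.25 = 11.3500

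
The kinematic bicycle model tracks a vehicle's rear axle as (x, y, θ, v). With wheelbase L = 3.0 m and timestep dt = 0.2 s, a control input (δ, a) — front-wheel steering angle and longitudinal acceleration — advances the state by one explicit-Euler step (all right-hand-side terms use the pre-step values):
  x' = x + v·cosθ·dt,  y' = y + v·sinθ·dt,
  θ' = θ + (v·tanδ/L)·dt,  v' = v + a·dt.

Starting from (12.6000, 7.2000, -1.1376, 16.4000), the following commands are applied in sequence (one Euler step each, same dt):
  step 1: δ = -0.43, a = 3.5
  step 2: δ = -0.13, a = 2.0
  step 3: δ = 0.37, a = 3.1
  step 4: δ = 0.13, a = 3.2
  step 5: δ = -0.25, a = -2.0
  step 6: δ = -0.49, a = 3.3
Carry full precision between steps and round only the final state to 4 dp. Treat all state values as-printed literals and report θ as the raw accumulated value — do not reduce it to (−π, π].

after step 1 (δ=-0.43, a=3.5): (13.976859, 4.222978, -1.639026, 17.100000)
after step 2 (δ=-0.13, a=2.0): (13.743695, 0.810935, -1.788066, 17.500000)
after step 3 (δ=0.37, a=3.1): (12.989220, -2.606778, -1.335559, 18.120000)
after step 4 (δ=0.13, a=3.2): (13.833879, -6.130970, -1.177628, 18.760000)
after step 5 (δ=-0.25, a=-2.0): (15.271332, -9.596693, -1.496976, 18.360000)
after step 6 (δ=-0.49, a=3.3): (15.542153, -13.258692, -2.149843, 19.020000)

(15.5422, -13.2587, -2.1498, 19.0200)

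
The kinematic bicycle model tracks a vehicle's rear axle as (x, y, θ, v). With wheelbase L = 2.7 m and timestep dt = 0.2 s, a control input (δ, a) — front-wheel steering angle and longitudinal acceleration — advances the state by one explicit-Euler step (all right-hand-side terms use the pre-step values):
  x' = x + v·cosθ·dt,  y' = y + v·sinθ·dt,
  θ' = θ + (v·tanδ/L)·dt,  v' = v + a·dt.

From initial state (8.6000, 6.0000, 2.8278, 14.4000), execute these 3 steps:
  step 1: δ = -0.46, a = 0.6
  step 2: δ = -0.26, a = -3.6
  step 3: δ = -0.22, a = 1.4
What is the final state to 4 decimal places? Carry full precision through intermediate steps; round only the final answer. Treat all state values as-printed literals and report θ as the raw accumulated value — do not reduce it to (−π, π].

(2.7456, 11.5501, 1.7846, 14.0800)

after step 1 (δ=-0.46, a=0.6): (5.860631, 6.888965, 2.299321, 14.520000)
after step 2 (δ=-0.26, a=-3.6): (3.927236, 9.055805, 2.013200, 13.800000)
after step 3 (δ=-0.22, a=1.4): (2.745643, 11.550087, 1.784612, 14.080000)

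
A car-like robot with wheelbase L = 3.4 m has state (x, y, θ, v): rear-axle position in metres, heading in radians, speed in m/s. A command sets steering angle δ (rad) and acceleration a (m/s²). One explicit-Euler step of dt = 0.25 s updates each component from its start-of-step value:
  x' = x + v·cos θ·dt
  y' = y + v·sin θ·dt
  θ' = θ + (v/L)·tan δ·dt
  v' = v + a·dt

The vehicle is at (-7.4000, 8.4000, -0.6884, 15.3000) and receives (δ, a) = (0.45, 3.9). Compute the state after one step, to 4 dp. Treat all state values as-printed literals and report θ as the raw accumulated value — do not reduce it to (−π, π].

(-4.4461, 5.9700, -0.1450, 16.2750)

x' = -7.4000 + 15.3000·cos(-0.6884)·0.25 = -4.4461
y' = 8.4000 + 15.3000·sin(-0.6884)·0.25 = 5.9700
θ' = -0.6884 + (15.3000/3.4)·tan(0.45)·0.25 = -0.1450
v' = 15.3000 + 3.9000·0.25 = 16.2750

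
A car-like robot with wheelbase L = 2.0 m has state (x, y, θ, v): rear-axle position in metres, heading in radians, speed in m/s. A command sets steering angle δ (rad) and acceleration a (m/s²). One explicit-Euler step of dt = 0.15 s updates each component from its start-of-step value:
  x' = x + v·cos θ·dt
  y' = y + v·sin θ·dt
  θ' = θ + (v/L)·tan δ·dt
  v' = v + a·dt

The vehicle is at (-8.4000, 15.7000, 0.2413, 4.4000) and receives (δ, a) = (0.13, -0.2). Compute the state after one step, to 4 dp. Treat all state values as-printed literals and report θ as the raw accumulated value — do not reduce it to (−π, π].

(-7.7591, 15.8577, 0.2844, 4.3700)

x' = -8.4000 + 4.4000·cos(0.2413)·0.15 = -7.7591
y' = 15.7000 + 4.4000·sin(0.2413)·0.15 = 15.8577
θ' = 0.2413 + (4.4000/2.0)·tan(0.13)·0.15 = 0.2844
v' = 4.4000 − 0.2000·0.15 = 4.3700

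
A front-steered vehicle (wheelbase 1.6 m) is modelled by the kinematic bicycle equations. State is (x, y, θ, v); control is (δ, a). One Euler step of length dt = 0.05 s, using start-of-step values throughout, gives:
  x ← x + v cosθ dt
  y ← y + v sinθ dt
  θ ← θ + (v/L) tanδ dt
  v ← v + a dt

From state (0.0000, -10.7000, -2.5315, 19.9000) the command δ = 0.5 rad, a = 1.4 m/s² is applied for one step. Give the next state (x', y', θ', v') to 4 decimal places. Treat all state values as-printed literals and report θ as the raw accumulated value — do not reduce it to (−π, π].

x' = 0.0000 + 19.9000·cos(-2.5315)·0.05 = -0.8155
y' = -10.7000 + 19.9000·sin(-2.5315)·0.05 = -11.2701
θ' = -2.5315 + (19.9000/1.6)·tan(0.5)·0.05 = -2.1918
v' = 19.9000 + 1.4000·0.05 = 19.9700

(-0.8155, -11.2701, -2.1918, 19.9700)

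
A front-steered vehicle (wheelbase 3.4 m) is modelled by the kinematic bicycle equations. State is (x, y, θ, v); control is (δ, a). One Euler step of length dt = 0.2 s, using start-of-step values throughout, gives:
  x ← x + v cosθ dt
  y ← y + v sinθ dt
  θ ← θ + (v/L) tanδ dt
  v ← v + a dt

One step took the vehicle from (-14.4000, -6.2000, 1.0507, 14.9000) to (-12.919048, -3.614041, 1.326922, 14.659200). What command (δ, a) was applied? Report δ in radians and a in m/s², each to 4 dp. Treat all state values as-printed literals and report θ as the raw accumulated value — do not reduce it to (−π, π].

δ = 0.3053, a = -1.2040

a = (v'−v)/dt = (-0.240800)/0.2 = -1.2040
Δθ = θ'−θ = 0.276222;  (v·dt/L) = 14.9000·0.2/3.4 = 0.876471
tan δ = Δθ·L/(v·dt) = 0.315153  →  δ = 0.3053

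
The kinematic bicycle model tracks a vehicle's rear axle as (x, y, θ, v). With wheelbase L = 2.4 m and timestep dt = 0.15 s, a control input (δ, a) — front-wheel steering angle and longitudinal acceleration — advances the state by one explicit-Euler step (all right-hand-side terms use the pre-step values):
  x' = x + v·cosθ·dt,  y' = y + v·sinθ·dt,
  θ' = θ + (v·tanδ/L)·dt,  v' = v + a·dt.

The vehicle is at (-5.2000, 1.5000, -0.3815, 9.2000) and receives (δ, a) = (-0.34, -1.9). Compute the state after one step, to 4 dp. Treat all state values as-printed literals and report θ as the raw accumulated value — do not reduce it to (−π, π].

x' = -5.2000 + 9.2000·cos(-0.3815)·0.15 = -3.9192
y' = 1.5000 + 9.2000·sin(-0.3815)·0.15 = 0.9862
θ' = -0.3815 + (9.2000/2.4)·tan(-0.34)·0.15 = -0.5849
v' = 9.2000 − 1.9000·0.15 = 8.9150

(-3.9192, 0.9862, -0.5849, 8.9150)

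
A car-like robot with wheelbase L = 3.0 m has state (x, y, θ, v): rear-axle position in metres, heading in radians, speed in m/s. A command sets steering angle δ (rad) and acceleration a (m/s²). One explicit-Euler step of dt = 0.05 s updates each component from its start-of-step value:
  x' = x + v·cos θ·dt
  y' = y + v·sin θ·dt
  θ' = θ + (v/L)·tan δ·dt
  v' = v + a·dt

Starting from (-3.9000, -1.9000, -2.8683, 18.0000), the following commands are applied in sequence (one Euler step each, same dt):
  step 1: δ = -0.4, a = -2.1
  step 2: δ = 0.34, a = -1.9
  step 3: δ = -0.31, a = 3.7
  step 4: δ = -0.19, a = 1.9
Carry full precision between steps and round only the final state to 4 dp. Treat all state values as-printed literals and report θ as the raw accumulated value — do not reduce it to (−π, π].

after step 1 (δ=-0.4, a=-2.1): (-4.766599, -2.142913, -2.995138, 17.895000)
after step 2 (δ=0.34, a=-1.9): (-5.651770, -2.273485, -2.889636, 17.800000)
after step 3 (δ=-0.31, a=3.7): (-6.513670, -2.495362, -2.984666, 17.985000)
after step 4 (δ=-0.19, a=1.9): (-7.401870, -2.635899, -3.042314, 18.080000)

(-7.4019, -2.6359, -3.0423, 18.0800)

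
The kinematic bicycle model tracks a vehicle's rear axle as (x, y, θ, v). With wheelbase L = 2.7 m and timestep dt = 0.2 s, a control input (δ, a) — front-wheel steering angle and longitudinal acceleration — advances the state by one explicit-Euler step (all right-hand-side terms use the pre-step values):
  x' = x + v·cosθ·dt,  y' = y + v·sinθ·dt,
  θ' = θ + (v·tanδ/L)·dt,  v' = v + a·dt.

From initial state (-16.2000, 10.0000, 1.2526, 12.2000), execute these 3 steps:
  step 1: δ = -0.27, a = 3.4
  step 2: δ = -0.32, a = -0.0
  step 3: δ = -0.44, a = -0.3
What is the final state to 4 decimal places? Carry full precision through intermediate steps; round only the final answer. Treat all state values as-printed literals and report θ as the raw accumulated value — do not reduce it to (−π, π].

after step 1 (δ=-0.27, a=3.4): (-15.436636, 12.317515, 1.002493, 12.880000)
after step 2 (δ=-0.32, a=-0.0): (-14.050225, 14.488607, 0.686323, 12.880000)
after step 3 (δ=-0.44, a=-0.3): (-12.057479, 16.121010, 0.237163, 12.820000)

(-12.0575, 16.1210, 0.2372, 12.8200)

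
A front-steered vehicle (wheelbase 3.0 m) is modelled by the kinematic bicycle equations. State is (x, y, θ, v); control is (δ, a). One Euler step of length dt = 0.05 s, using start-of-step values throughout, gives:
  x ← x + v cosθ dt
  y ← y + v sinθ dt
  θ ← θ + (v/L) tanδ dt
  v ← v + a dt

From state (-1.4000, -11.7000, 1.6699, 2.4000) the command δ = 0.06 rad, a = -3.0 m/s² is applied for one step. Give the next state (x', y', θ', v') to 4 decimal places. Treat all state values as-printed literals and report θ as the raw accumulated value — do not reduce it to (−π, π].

(-1.4119, -11.5806, 1.6723, 2.2500)

x' = -1.4000 + 2.4000·cos(1.6699)·0.05 = -1.4119
y' = -11.7000 + 2.4000·sin(1.6699)·0.05 = -11.5806
θ' = 1.6699 + (2.4000/3.0)·tan(0.06)·0.05 = 1.6723
v' = 2.4000 − 3.0000·0.05 = 2.2500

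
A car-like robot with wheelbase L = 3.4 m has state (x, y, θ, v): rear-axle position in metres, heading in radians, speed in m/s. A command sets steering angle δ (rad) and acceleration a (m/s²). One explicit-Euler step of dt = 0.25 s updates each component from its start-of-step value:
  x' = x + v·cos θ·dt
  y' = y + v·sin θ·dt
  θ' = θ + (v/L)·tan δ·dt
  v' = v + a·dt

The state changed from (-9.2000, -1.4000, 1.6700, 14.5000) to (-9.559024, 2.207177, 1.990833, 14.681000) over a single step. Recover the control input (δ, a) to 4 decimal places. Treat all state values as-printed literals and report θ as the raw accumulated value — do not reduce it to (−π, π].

δ = 0.2923, a = 0.7240

a = (v'−v)/dt = (0.181000)/0.25 = 0.7240
Δθ = θ'−θ = 0.320833;  (v·dt/L) = 14.5000·0.25/3.4 = 1.066176
tan δ = Δθ·L/(v·dt) = 0.300919  →  δ = 0.2923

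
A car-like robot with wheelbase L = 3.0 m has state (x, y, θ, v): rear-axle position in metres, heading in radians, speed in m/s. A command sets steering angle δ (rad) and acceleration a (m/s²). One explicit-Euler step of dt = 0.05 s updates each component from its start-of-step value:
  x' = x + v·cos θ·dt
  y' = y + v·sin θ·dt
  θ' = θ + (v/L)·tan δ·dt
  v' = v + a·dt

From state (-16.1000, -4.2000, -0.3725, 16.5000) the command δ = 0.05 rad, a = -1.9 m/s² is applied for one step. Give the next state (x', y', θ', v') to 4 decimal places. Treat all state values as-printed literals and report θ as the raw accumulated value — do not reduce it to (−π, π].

x' = -16.1000 + 16.5000·cos(-0.3725)·0.05 = -15.3316
y' = -4.2000 + 16.5000·sin(-0.3725)·0.05 = -4.5003
θ' = -0.3725 + (16.5000/3.0)·tan(0.05)·0.05 = -0.3587
v' = 16.5000 − 1.9000·0.05 = 16.4050

(-15.3316, -4.5003, -0.3587, 16.4050)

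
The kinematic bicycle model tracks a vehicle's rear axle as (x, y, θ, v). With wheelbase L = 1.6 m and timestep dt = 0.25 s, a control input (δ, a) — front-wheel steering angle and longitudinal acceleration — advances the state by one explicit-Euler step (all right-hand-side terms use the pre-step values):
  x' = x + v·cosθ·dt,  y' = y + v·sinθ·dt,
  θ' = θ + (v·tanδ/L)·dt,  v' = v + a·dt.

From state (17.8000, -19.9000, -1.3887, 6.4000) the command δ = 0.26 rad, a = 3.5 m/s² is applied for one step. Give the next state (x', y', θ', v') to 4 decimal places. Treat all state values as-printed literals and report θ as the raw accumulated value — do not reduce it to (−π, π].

(18.0897, -21.4735, -1.1227, 7.2750)

x' = 17.8000 + 6.4000·cos(-1.3887)·0.25 = 18.0897
y' = -19.9000 + 6.4000·sin(-1.3887)·0.25 = -21.4735
θ' = -1.3887 + (6.4000/1.6)·tan(0.26)·0.25 = -1.1227
v' = 6.4000 + 3.5000·0.25 = 7.2750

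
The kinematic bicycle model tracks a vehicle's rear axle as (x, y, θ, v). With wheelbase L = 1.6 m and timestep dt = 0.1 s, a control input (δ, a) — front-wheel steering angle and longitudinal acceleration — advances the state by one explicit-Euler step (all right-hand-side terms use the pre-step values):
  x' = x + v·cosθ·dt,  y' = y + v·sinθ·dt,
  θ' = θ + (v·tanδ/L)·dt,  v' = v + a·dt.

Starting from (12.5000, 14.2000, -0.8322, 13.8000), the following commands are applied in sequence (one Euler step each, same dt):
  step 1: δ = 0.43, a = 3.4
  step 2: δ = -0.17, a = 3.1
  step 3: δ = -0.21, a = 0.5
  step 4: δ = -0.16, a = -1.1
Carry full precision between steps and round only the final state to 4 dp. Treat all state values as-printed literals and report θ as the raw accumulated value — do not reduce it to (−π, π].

(16.9424, 10.7591, -0.9271, 14.3900)

after step 1 (δ=0.43, a=3.4): (13.429086, 13.179608, -0.436639, 14.140000)
after step 2 (δ=-0.17, a=3.1): (14.710422, 12.581633, -0.588341, 14.450000)
after step 3 (δ=-0.21, a=0.5): (15.912463, 11.779684, -0.780835, 14.500000)
after step 4 (δ=-0.16, a=-1.1): (16.942435, 10.759068, -0.927085, 14.390000)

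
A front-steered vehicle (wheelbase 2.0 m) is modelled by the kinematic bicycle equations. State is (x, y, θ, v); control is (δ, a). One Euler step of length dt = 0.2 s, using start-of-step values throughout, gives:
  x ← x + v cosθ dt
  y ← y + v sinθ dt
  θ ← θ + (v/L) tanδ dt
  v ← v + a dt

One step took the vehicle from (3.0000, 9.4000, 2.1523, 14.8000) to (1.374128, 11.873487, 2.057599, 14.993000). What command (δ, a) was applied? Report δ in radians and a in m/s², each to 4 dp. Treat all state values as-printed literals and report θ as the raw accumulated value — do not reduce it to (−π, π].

a = (v'−v)/dt = (0.193000)/0.2 = 0.9650
Δθ = θ'−θ = -0.094701;  (v·dt/L) = 14.8000·0.2/2.0 = 1.480000
tan δ = Δθ·L/(v·dt) = -0.063987  →  δ = -0.0639

δ = -0.0639, a = 0.9650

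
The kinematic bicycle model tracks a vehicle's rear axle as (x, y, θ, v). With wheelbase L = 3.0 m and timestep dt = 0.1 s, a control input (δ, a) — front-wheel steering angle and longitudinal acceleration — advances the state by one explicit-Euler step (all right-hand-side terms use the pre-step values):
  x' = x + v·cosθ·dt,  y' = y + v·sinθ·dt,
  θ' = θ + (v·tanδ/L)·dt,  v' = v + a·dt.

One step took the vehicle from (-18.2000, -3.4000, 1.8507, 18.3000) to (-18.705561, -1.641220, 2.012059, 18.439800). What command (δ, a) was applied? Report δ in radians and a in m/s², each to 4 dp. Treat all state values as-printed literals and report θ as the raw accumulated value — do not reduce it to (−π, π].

a = (v'−v)/dt = (0.139800)/0.1 = 1.3980
Δθ = θ'−θ = 0.161359;  (v·dt/L) = 18.3000·0.1/3.0 = 0.610000
tan δ = Δθ·L/(v·dt) = 0.264523  →  δ = 0.2586

δ = 0.2586, a = 1.3980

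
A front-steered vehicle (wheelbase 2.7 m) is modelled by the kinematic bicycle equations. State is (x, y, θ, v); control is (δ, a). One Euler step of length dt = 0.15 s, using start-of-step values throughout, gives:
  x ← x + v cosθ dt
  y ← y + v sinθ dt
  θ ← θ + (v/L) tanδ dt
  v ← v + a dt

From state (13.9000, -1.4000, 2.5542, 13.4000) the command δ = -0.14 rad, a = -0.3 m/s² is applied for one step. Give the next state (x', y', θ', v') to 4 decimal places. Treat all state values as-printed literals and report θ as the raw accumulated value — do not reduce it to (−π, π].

x' = 13.9000 + 13.4000·cos(2.5542)·0.15 = 12.2269
y' = -1.4000 + 13.4000·sin(2.5542)·0.15 = -0.2861
θ' = 2.5542 + (13.4000/2.7)·tan(-0.14)·0.15 = 2.4493
v' = 13.4000 − 0.3000·0.15 = 13.3550

(12.2269, -0.2861, 2.4493, 13.3550)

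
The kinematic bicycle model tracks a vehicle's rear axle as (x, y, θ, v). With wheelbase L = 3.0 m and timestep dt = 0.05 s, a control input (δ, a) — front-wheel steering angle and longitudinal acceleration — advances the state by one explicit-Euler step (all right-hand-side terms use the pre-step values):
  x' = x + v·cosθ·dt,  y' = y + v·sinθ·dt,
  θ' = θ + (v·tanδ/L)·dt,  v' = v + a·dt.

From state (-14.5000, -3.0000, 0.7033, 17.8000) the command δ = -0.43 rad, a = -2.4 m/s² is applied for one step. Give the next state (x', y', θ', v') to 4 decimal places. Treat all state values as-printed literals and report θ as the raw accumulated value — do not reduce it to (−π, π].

(-13.8212, -2.4244, 0.5672, 17.6800)

x' = -14.5000 + 17.8000·cos(0.7033)·0.05 = -13.8212
y' = -3.0000 + 17.8000·sin(0.7033)·0.05 = -2.4244
θ' = 0.7033 + (17.8000/3.0)·tan(-0.43)·0.05 = 0.5672
v' = 17.8000 − 2.4000·0.05 = 17.6800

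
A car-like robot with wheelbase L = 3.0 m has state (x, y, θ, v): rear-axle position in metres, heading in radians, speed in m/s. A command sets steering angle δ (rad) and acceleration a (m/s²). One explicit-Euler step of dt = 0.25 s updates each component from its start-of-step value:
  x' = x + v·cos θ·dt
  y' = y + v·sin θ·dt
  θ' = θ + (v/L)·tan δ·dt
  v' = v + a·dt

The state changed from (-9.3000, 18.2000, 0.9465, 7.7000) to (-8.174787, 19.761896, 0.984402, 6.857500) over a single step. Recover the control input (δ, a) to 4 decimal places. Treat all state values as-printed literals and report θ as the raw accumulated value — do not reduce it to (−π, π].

a = (v'−v)/dt = (-0.842500)/0.25 = -3.3700
Δθ = θ'−θ = 0.037902;  (v·dt/L) = 7.7000·0.25/3.0 = 0.641667
tan δ = Δθ·L/(v·dt) = 0.059068  →  δ = 0.0590

δ = 0.0590, a = -3.3700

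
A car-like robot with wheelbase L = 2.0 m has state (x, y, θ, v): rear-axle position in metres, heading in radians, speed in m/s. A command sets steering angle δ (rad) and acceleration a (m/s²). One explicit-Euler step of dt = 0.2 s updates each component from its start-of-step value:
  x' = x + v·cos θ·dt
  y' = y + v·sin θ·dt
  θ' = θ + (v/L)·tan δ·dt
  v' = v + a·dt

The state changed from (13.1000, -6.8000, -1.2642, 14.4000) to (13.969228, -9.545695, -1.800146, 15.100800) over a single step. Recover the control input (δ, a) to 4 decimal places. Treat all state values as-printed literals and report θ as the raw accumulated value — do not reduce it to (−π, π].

δ = -0.3563, a = 3.5040

a = (v'−v)/dt = (0.700800)/0.2 = 3.5040
Δθ = θ'−θ = -0.535946;  (v·dt/L) = 14.4000·0.2/2.0 = 1.440000
tan δ = Δθ·L/(v·dt) = -0.372185  →  δ = -0.3563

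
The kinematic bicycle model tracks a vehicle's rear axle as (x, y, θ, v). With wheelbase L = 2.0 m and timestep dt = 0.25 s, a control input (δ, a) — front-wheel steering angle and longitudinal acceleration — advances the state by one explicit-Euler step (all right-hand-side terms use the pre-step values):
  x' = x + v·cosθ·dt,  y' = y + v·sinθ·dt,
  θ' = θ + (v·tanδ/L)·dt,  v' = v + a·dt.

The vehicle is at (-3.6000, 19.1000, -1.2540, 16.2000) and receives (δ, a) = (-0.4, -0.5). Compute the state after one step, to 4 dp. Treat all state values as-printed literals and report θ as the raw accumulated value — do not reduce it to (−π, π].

x' = -3.6000 + 16.2000·cos(-1.2540)·0.25 = -2.3383
y' = 19.1000 + 16.2000·sin(-1.2540)·0.25 = 15.2515
θ' = -1.2540 + (16.2000/2.0)·tan(-0.4)·0.25 = -2.1102
v' = 16.2000 − 0.5000·0.25 = 16.0750

(-2.3383, 15.2515, -2.1102, 16.0750)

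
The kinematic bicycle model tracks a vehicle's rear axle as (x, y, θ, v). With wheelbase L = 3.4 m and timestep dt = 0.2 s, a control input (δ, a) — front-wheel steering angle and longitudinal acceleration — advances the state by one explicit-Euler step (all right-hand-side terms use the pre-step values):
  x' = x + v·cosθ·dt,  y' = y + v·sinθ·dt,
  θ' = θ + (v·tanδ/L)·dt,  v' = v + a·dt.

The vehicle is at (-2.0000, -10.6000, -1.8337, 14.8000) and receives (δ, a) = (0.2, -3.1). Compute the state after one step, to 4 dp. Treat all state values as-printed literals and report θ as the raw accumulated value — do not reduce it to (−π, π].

(-2.7693, -13.4583, -1.6572, 14.1800)

x' = -2.0000 + 14.8000·cos(-1.8337)·0.2 = -2.7693
y' = -10.6000 + 14.8000·sin(-1.8337)·0.2 = -13.4583
θ' = -1.8337 + (14.8000/3.4)·tan(0.2)·0.2 = -1.6572
v' = 14.8000 − 3.1000·0.2 = 14.1800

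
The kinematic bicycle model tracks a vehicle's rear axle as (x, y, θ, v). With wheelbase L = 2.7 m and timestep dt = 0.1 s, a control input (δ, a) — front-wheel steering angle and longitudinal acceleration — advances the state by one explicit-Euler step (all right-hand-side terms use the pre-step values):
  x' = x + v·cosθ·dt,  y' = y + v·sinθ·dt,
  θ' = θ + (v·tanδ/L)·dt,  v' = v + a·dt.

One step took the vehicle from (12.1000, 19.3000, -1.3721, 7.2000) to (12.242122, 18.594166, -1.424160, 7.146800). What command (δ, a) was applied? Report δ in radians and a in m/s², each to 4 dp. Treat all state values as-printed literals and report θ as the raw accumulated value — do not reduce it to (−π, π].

δ = -0.1928, a = -0.5320

a = (v'−v)/dt = (-0.053200)/0.1 = -0.5320
Δθ = θ'−θ = -0.052060;  (v·dt/L) = 7.2000·0.1/2.7 = 0.266667
tan δ = Δθ·L/(v·dt) = -0.195225  →  δ = -0.1928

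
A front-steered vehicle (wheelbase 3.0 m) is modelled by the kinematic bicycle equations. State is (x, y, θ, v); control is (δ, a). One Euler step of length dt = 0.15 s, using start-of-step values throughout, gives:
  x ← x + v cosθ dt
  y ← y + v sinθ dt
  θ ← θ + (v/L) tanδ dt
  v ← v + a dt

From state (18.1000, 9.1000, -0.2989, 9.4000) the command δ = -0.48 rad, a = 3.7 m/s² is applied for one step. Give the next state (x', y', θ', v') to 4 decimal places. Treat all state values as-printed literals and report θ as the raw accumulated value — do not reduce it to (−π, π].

(19.4475, 8.6848, -0.5436, 9.9550)

x' = 18.1000 + 9.4000·cos(-0.2989)·0.15 = 19.4475
y' = 9.1000 + 9.4000·sin(-0.2989)·0.15 = 8.6848
θ' = -0.2989 + (9.4000/3.0)·tan(-0.48)·0.15 = -0.5436
v' = 9.4000 + 3.7000·0.15 = 9.9550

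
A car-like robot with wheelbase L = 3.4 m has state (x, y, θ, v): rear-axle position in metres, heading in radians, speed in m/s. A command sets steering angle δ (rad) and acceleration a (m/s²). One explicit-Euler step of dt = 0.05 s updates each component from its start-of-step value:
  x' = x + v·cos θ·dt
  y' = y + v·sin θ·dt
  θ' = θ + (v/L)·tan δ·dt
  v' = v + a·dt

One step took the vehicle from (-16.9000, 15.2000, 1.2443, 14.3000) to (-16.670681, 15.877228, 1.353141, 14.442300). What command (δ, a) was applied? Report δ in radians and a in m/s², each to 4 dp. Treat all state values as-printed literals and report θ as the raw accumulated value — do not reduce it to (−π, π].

a = (v'−v)/dt = (0.142300)/0.05 = 2.8460
Δθ = θ'−θ = 0.108841;  (v·dt/L) = 14.3000·0.05/3.4 = 0.210294
tan δ = Δθ·L/(v·dt) = 0.517566  →  δ = 0.4776

δ = 0.4776, a = 2.8460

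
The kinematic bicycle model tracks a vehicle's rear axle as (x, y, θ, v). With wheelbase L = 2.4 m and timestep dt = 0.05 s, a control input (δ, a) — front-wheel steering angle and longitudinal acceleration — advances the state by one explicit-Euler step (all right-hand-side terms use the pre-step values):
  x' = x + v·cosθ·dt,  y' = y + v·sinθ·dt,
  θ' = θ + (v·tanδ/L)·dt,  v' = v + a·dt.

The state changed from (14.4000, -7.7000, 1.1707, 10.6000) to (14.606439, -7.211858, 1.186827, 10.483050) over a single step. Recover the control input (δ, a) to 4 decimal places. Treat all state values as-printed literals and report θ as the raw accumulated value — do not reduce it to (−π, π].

δ = 0.0729, a = -2.3390

a = (v'−v)/dt = (-0.116950)/0.05 = -2.3390
Δθ = θ'−θ = 0.016127;  (v·dt/L) = 10.6000·0.05/2.4 = 0.220833
tan δ = Δθ·L/(v·dt) = 0.073028  →  δ = 0.0729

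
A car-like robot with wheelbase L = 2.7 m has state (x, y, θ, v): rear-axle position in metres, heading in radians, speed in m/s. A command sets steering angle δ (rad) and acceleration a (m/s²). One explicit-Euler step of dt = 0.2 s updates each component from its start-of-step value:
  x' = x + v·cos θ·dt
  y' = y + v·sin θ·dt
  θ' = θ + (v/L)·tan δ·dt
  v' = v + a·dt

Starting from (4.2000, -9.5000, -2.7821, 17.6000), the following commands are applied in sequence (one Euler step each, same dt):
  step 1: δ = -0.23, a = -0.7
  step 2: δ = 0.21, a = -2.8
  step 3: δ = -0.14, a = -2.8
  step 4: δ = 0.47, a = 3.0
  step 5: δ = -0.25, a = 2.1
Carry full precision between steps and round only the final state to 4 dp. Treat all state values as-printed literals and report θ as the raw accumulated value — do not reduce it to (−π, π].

(-11.4454, -14.8766, -2.6937, 17.3600)

after step 1 (δ=-0.23, a=-0.7): (0.905014, -10.738334, -3.087354, 17.460000)
after step 2 (δ=0.21, a=-2.8): (-2.581850, -10.927644, -2.811689, 16.900000)
after step 3 (δ=-0.14, a=-2.8): (-5.779579, -12.022600, -2.988103, 16.340000)
after step 4 (δ=0.47, a=3.0): (-9.009159, -12.522238, -2.373276, 16.940000)
after step 5 (δ=-0.25, a=2.1): (-11.445407, -14.876647, -2.693683, 17.360000)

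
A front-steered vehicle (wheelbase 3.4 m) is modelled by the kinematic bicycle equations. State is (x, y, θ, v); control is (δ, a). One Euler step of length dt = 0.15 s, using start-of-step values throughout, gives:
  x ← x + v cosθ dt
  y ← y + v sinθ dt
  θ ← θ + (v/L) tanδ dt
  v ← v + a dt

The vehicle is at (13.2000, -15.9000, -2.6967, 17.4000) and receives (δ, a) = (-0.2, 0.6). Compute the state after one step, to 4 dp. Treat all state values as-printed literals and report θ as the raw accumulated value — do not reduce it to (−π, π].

(10.8441, -17.0232, -2.8523, 17.4900)

x' = 13.2000 + 17.4000·cos(-2.6967)·0.15 = 10.8441
y' = -15.9000 + 17.4000·sin(-2.6967)·0.15 = -17.0232
θ' = -2.6967 + (17.4000/3.4)·tan(-0.2)·0.15 = -2.8523
v' = 17.4000 + 0.6000·0.15 = 17.4900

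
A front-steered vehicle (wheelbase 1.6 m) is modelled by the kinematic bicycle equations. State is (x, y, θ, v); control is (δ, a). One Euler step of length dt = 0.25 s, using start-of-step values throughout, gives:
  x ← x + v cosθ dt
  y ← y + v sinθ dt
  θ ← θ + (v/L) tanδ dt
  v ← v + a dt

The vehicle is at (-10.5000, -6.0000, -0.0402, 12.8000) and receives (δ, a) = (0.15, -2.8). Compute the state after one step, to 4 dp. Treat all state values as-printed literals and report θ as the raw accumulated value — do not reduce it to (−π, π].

(-7.3026, -6.1286, 0.2621, 12.1000)

x' = -10.5000 + 12.8000·cos(-0.0402)·0.25 = -7.3026
y' = -6.0000 + 12.8000·sin(-0.0402)·0.25 = -6.1286
θ' = -0.0402 + (12.8000/1.6)·tan(0.15)·0.25 = 0.2621
v' = 12.8000 − 2.8000·0.25 = 12.1000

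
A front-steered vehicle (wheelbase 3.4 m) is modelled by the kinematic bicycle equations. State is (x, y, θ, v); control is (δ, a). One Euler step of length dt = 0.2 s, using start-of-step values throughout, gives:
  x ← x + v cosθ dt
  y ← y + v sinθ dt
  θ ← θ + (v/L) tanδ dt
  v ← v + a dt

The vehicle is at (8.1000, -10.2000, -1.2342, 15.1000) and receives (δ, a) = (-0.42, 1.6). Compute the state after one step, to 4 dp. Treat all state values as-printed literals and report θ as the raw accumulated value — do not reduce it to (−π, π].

(9.0974, -13.0505, -1.6309, 15.4200)

x' = 8.1000 + 15.1000·cos(-1.2342)·0.2 = 9.0974
y' = -10.2000 + 15.1000·sin(-1.2342)·0.2 = -13.0505
θ' = -1.2342 + (15.1000/3.4)·tan(-0.42)·0.2 = -1.6309
v' = 15.1000 + 1.6000·0.2 = 15.4200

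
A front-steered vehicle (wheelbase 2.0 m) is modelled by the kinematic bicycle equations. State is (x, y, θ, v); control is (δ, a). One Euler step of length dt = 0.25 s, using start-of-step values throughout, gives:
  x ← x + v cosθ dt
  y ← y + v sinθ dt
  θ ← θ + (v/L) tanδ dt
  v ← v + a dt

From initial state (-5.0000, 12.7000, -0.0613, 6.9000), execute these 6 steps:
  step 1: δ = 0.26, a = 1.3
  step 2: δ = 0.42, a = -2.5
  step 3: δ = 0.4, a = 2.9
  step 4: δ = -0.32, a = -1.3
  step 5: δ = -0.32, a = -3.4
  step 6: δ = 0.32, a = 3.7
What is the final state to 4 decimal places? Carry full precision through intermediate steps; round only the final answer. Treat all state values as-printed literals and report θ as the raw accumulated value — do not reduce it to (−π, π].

after step 1 (δ=0.26, a=1.3): (-3.278240, 12.594324, 0.168144, 7.225000)
after step 2 (δ=0.42, a=-2.5): (-1.497463, 12.896604, 0.571454, 6.600000)
after step 3 (δ=0.4, a=2.9): (-0.109623, 13.789016, 0.920259, 7.325000)
after step 4 (δ=-0.32, a=-1.3): (0.999408, 15.246249, 0.616830, 7.000000)
after step 5 (δ=-0.32, a=-3.4): (2.426911, 16.258541, 0.326865, 6.150000)
after step 6 (δ=0.32, a=3.7): (3.883006, 16.752194, 0.581620, 7.075000)

(3.8830, 16.7522, 0.5816, 7.0750)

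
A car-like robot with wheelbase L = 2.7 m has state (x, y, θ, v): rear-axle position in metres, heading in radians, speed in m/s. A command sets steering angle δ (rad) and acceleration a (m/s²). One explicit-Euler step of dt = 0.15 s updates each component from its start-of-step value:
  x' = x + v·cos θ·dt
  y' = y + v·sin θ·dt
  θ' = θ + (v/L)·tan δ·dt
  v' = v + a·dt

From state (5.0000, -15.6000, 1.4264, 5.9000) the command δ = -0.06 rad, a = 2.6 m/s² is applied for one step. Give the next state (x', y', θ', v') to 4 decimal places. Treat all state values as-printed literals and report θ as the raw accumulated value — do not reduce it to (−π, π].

(5.1273, -14.7242, 1.4067, 6.2900)

x' = 5.0000 + 5.9000·cos(1.4264)·0.15 = 5.1273
y' = -15.6000 + 5.9000·sin(1.4264)·0.15 = -14.7242
θ' = 1.4264 + (5.9000/2.7)·tan(-0.06)·0.15 = 1.4067
v' = 5.9000 + 2.6000·0.15 = 6.2900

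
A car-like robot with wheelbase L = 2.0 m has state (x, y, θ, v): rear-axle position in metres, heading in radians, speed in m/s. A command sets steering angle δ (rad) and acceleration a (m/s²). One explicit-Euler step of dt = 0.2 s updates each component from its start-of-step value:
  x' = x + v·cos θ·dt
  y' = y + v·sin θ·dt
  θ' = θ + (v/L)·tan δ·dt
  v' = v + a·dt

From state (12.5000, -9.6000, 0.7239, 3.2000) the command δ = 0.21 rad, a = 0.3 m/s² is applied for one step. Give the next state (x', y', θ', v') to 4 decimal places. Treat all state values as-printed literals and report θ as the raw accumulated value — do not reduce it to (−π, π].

x' = 12.5000 + 3.2000·cos(0.7239)·0.2 = 12.9795
y' = -9.6000 + 3.2000·sin(0.7239)·0.2 = -9.1761
θ' = 0.7239 + (3.2000/2.0)·tan(0.21)·0.2 = 0.7921
v' = 3.2000 + 0.3000·0.2 = 3.2600

(12.9795, -9.1761, 0.7921, 3.2600)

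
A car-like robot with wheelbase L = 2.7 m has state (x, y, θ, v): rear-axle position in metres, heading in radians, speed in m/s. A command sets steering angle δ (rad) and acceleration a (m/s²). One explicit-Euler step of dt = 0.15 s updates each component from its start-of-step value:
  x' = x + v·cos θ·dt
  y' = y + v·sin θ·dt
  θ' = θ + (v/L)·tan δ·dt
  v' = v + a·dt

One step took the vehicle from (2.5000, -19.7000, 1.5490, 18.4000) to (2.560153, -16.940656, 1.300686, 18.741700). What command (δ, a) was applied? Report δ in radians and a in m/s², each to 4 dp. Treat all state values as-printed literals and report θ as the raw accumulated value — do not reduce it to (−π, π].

δ = -0.2383, a = 2.2780

a = (v'−v)/dt = (0.341700)/0.15 = 2.2780
Δθ = θ'−θ = -0.248314;  (v·dt/L) = 18.4000·0.15/2.7 = 1.022222
tan δ = Δθ·L/(v·dt) = -0.242916  →  δ = -0.2383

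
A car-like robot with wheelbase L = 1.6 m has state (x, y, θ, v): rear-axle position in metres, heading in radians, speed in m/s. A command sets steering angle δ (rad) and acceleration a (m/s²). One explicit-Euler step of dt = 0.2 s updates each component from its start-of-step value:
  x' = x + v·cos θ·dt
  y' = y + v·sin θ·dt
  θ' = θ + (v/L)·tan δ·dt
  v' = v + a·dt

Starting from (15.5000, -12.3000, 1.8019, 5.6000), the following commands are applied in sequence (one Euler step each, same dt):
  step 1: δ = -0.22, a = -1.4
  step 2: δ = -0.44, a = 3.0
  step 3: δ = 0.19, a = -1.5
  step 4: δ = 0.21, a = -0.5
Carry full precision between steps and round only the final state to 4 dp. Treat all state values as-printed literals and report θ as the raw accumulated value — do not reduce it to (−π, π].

(15.5518, -7.8794, 1.6243, 5.5200)

after step 1 (δ=-0.22, a=-1.4): (15.243462, -11.209776, 1.645366, 5.320000)
after step 2 (δ=-0.44, a=3.0): (15.164193, -10.148733, 1.332297, 5.920000)
after step 3 (δ=0.19, a=-1.5): (15.443906, -8.998248, 1.474614, 5.620000)
after step 4 (δ=0.21, a=-0.5): (15.551848, -7.879443, 1.624347, 5.520000)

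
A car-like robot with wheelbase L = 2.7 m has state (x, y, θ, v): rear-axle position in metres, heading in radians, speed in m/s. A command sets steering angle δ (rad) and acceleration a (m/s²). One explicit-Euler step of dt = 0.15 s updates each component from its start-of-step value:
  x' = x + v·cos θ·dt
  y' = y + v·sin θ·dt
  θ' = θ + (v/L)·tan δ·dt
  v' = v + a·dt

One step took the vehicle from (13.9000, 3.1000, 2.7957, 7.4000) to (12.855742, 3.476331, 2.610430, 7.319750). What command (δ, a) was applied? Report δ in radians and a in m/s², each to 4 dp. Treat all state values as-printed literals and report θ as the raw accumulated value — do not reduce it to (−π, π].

δ = -0.4234, a = -0.5350

a = (v'−v)/dt = (-0.080250)/0.15 = -0.5350
Δθ = θ'−θ = -0.185270;  (v·dt/L) = 7.4000·0.15/2.7 = 0.411111
tan δ = Δθ·L/(v·dt) = -0.450657  →  δ = -0.4234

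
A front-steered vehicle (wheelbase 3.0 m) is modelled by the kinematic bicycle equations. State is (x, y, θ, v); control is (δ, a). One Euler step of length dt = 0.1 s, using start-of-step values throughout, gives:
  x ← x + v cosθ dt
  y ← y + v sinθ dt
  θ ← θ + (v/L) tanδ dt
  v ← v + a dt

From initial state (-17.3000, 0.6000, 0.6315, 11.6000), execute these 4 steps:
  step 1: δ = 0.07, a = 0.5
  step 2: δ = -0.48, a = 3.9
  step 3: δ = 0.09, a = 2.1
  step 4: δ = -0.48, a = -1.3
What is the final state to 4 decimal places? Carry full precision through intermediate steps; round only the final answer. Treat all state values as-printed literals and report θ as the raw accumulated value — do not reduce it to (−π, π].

(-13.2823, 3.1079, 0.2801, 12.1200)

after step 1 (δ=0.07, a=0.5): (-16.363714, 1.284813, 0.658611, 11.650000)
after step 2 (δ=-0.48, a=3.9): (-15.442382, 1.997815, 0.456440, 12.040000)
after step 3 (δ=0.09, a=2.1): (-14.361639, 2.528485, 0.492658, 12.250000)
after step 4 (δ=-0.48, a=-1.3): (-13.282318, 3.107873, 0.280075, 12.120000)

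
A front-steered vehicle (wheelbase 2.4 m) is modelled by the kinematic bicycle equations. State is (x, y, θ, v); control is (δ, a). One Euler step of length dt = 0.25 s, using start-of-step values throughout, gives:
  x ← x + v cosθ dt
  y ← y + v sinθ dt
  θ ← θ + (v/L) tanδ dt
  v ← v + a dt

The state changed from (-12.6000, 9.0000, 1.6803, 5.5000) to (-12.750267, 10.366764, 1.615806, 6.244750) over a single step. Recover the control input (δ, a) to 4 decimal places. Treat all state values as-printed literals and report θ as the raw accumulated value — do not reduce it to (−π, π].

δ = -0.1121, a = 2.9790

a = (v'−v)/dt = (0.744750)/0.25 = 2.9790
Δθ = θ'−θ = -0.064494;  (v·dt/L) = 5.5000·0.25/2.4 = 0.572917
tan δ = Δθ·L/(v·dt) = -0.112571  →  δ = -0.1121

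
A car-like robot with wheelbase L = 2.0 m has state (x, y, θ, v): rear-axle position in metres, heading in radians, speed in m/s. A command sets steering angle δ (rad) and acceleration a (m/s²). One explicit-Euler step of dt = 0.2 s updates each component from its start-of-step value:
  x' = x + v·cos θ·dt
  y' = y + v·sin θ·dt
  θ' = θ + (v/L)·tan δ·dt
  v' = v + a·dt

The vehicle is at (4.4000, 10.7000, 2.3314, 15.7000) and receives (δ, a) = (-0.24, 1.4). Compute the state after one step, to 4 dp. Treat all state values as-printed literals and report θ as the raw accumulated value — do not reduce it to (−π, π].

(2.2354, 12.9747, 1.9472, 15.9800)

x' = 4.4000 + 15.7000·cos(2.3314)·0.2 = 2.2354
y' = 10.7000 + 15.7000·sin(2.3314)·0.2 = 12.9747
θ' = 2.3314 + (15.7000/2.0)·tan(-0.24)·0.2 = 1.9472
v' = 15.7000 + 1.4000·0.2 = 15.9800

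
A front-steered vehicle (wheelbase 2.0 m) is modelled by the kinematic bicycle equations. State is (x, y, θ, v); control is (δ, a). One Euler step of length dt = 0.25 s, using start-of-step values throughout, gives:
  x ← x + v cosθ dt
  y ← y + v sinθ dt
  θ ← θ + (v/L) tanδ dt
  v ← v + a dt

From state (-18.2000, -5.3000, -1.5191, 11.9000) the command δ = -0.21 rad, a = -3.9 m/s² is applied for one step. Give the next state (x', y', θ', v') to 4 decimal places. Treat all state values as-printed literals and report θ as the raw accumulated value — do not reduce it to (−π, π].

x' = -18.2000 + 11.9000·cos(-1.5191)·0.25 = -18.0463
y' = -5.3000 + 11.9000·sin(-1.5191)·0.25 = -8.2710
θ' = -1.5191 + (11.9000/2.0)·tan(-0.21)·0.25 = -1.8361
v' = 11.9000 − 3.9000·0.25 = 10.9250

(-18.0463, -8.2710, -1.8361, 10.9250)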